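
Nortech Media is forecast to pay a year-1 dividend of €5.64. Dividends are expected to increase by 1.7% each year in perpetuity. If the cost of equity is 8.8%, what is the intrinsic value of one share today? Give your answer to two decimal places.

€79.44

Gordon growth model: P₀ = D₁/(r − g), with D₁ = 5.64 given directly.
P₀ = 5.6400 / (0.088 − 0.017) = 5.6400 / 0.071 = 79.4366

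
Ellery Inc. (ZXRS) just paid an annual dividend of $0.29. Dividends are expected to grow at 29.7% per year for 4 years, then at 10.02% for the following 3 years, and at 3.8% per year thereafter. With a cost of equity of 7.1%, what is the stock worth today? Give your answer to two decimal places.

Three-stage DDM. Project D₁…D_7; terminal Gordon value at t=7 with g = 0.038; discount at r = 0.071.
D_1 = 0.3761
D_2 = 0.4878
D_3 = 0.6327
D_4 = 0.8206
D_5 = 0.9029
D_6 = 0.9933
D_7 = 1.0929
TV_7 = 1.1344/(0.071−0.038) = 34.3761
P₀ = Σ Dₜ/(1+r)ᵗ + TV_7/(1+r)^7 = 25.1586

$25.16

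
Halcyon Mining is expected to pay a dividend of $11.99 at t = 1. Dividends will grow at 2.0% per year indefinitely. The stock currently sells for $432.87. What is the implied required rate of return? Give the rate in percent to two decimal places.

4.77%

Rearranging the constant-growth DDM: r = D₁/P₀ + g.
r = 11.9900 / 432.87 + 0.02 = 0.02770 + 0.02 = 0.04770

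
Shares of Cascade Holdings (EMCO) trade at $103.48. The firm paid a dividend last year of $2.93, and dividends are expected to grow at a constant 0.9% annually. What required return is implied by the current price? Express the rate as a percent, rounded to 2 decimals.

3.76%

Rearranging the constant-growth DDM: r = D₁/P₀ + g.
D₁ = 2.93 × (1 + 0.009) = 2.9564.
r = 2.9564 / 103.48 + 0.009 = 0.02857 + 0.009 = 0.03757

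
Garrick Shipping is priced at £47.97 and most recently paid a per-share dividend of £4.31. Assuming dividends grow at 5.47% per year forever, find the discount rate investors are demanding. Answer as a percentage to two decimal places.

14.95%

Rearranging the constant-growth DDM: r = D₁/P₀ + g.
D₁ = 4.31 × (1 + 0.0547) = 4.5458.
r = 4.5458 / 47.97 + 0.0547 = 0.09476 + 0.0547 = 0.14946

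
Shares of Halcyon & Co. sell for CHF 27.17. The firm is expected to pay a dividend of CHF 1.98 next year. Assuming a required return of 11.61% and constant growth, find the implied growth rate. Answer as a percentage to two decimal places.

From P₀ = D₁/(r − g), the implied growth is g = r − D₁/P₀.
g = 0.1161 − 1.98/27.17 = 0.1161 − 0.07287 = 0.04323

4.32%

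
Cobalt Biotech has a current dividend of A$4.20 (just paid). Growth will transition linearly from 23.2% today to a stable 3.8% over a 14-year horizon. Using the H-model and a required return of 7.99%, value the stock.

H-model: P₀ = D₀[(1+g_L) + H(g_S−g_L)]/(r−g_L), with H = 14/2 = 7.
P₀ = 4.20 × [(1+0.038) + 7×(0.232−0.038)] / (0.0799−0.038)
   = 4.20 × 2.3960 / 0.0419 = 240.1718

A$240.17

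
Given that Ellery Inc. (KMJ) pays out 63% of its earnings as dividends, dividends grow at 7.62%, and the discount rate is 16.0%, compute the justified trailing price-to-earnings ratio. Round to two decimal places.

Justified trailing P/E = b(1+g)/(r−g) = 0.63×(1+0.0762)/(0.16−0.0762) = 8.0908

8.09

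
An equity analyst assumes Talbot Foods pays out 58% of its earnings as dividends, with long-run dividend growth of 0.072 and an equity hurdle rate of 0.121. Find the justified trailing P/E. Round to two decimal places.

Justified trailing P/E = b(1+g)/(r−g) = 0.58×(1+0.072)/(0.121−0.072) = 12.6890

12.69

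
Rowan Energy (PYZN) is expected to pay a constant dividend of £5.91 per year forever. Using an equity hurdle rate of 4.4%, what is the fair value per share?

£134.32

Zero-growth DDM (perpetuity): P₀ = D/r = 5.91 / 0.044 = 134.3182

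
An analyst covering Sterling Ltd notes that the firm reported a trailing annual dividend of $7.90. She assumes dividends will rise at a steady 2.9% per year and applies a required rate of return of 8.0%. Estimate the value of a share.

$159.39

Gordon growth model: P₀ = D₁/(r − g). D₁ = 7.90 × (1 + 0.029) = 8.1291.
P₀ = 8.1291 / (0.08 − 0.029) = 8.1291 / 0.051 = 159.3941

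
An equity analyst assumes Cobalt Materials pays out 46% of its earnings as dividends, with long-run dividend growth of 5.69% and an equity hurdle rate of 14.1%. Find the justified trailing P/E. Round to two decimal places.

5.78

Justified trailing P/E = b(1+g)/(r−g) = 0.46×(1+0.0569)/(0.141−0.0569) = 5.7809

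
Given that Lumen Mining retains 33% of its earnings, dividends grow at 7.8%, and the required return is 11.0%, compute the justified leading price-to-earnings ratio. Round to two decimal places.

20.94

Payout ratio b = 1 − 0.33 = 0.67.
Justified leading P/E = b/(r−g) = 0.67/(0.11−0.078) = 20.9375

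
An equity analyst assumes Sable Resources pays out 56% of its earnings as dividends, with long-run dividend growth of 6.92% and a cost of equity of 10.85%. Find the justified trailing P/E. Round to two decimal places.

Justified trailing P/E = b(1+g)/(r−g) = 0.56×(1+0.0692)/(0.1085−0.0692) = 15.2354

15.24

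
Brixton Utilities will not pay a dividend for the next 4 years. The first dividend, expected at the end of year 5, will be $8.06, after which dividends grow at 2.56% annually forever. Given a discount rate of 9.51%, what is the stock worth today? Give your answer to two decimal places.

$80.64

Deferred-dividend DDM. At t=4 the remaining stream is a growing perpetuity with first payment D_5 = 8.06.
V_4 = D_5/(r−g) = 8.06/(0.0951−0.0256) = 115.9712
P₀ = V_4/(1+r)^4 = 115.9712/(1+0.0951)^4 = 80.6371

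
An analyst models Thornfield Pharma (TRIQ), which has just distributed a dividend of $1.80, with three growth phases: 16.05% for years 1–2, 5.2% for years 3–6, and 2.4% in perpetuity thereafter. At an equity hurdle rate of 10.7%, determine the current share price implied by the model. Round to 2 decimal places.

$30.75

Three-stage DDM. Project D₁…D_6; terminal Gordon value at t=6 with g = 0.024; discount at r = 0.107.
D_1 = 2.0889
D_2 = 2.4242
D_3 = 2.5502
D_4 = 2.6828
D_5 = 2.8223
D_6 = 2.9691
TV_6 = 3.0404/(0.107−0.024) = 36.6309
P₀ = Σ Dₜ/(1+r)ᵗ + TV_6/(1+r)^6 = 30.7477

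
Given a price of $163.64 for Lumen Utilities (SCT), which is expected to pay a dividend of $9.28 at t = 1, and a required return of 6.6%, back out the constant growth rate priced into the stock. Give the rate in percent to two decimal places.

From P₀ = D₁/(r − g), the implied growth is g = r − D₁/P₀.
g = 0.066 − 9.28/163.64 = 0.066 − 0.05671 = 0.00929

0.93%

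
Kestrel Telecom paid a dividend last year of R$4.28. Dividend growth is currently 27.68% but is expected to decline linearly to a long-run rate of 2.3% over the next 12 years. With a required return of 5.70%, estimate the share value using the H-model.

H-model: P₀ = D₀[(1+g_L) + H(g_S−g_L)]/(r−g_L), with H = 12/2 = 6.
P₀ = 4.28 × [(1+0.023) + 6×(0.2768−0.023)] / (0.057−0.023)
   = 4.28 × 2.5458 / 0.034 = 320.4713

R$320.47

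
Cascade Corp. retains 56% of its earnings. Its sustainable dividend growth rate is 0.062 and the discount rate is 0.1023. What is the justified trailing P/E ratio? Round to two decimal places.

Payout ratio b = 1 − 0.56 = 0.44.
Justified trailing P/E = b(1+g)/(r−g) = 0.44×(1+0.062)/(0.1023−0.062) = 11.5950

11.60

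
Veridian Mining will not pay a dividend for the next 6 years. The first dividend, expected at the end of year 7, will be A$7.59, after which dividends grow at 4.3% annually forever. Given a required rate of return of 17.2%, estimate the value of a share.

A$22.70

Deferred-dividend DDM. At t=6 the remaining stream is a growing perpetuity with first payment D_7 = 7.59.
V_6 = D_7/(r−g) = 7.59/(0.172−0.043) = 58.8372
P₀ = V_6/(1+r)^6 = 58.8372/(1+0.172)^6 = 22.7032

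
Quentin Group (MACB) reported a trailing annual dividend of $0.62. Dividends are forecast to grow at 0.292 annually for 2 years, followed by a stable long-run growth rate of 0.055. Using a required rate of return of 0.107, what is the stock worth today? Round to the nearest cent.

$18.70

Two-stage DDM. Project D₁…D_2 at 0.292, terminal growth 0.055, discount at r = 0.107.
D_1 = 0.8010
D_2 = 1.0349
Terminal value at t=2: TV = D_3/(r−g) = 1.0919/(0.107−0.055) = 20.9974
P₀ = 0.8010/(1+0.107)^1 + 1.0349/(1+0.107)^2 + 20.9974/(1+0.107)^2 = 18.7026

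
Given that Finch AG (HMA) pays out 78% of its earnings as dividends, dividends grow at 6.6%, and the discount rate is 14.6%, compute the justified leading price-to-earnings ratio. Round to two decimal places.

Justified leading P/E = b/(r−g) = 0.78/(0.146−0.066) = 9.7500

9.75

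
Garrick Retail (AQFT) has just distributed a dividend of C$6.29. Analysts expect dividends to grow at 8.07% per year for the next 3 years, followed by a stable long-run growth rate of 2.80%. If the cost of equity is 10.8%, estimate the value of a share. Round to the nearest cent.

Two-stage DDM. Project D₁…D_3 at 0.0807, terminal growth 0.028, discount at r = 0.108.
D_1 = 6.7976
D_2 = 7.3462
D_3 = 7.9390
Terminal value at t=3: TV = D_4/(r−g) = 8.1613/(0.108−0.028) = 102.0162
P₀ = 6.7976/(1+0.108)^1 + 7.3462/(1+0.108)^2 + 7.9390/(1+0.108)^3 + 102.0162/(1+0.108)^3 = 92.9534

C$92.95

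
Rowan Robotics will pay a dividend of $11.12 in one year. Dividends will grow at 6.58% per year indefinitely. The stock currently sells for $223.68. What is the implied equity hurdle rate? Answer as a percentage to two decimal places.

Rearranging the constant-growth DDM: r = D₁/P₀ + g.
r = 11.1200 / 223.68 + 0.0658 = 0.04971 + 0.0658 = 0.11551

11.55%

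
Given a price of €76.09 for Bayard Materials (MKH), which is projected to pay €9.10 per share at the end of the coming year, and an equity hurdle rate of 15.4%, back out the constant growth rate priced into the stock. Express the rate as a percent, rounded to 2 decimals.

3.44%

From P₀ = D₁/(r − g), the implied growth is g = r − D₁/P₀.
g = 0.154 − 9.10/76.09 = 0.154 − 0.11960 = 0.03440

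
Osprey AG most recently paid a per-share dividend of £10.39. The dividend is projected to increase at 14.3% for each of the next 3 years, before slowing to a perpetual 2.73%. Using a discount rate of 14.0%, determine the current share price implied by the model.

£126.79

Two-stage DDM. Project D₁…D_3 at 0.143, terminal growth 0.0273, discount at r = 0.14.
D_1 = 11.8758
D_2 = 13.5740
D_3 = 15.5151
Terminal value at t=3: TV = D_4/(r−g) = 15.9386/(0.14−0.0273) = 141.4255
P₀ = 11.8758/(1+0.14)^1 + 13.5740/(1+0.14)^2 + 15.5151/(1+0.14)^3 + 141.4255/(1+0.14)^3 = 126.7925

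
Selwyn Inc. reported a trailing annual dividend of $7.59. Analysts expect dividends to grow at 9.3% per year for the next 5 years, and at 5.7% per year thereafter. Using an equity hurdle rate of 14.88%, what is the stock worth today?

Two-stage DDM. Project D₁…D_5 at 0.093, terminal growth 0.057, discount at r = 0.1488.
D_1 = 8.2959
D_2 = 9.0674
D_3 = 9.9107
D_4 = 10.8323
D_5 = 11.8398
Terminal value at t=5: TV = D_6/(r−g) = 12.5146/(0.1488−0.057) = 136.3248
P₀ = 8.2959/(1+0.1488)^1 + 9.0674/(1+0.1488)^2 + 9.9107/(1+0.1488)^3 + 10.8323/(1+0.1488)^4 + 11.8398/(1+0.1488)^5 + 136.3248/(1+0.1488)^5 = 100.8976

$100.90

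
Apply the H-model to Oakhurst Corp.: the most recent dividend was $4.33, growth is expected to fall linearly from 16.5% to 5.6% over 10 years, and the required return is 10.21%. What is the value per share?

H-model: P₀ = D₀[(1+g_L) + H(g_S−g_L)]/(r−g_L), with H = 10/2 = 5.
P₀ = 4.33 × [(1+0.056) + 5×(0.165−0.056)] / (0.1021−0.056)
   = 4.33 × 1.6010 / 0.0461 = 150.3759

$150.38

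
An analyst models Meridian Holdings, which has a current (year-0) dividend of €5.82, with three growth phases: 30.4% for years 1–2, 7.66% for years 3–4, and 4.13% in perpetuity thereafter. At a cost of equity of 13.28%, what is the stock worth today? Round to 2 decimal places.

Three-stage DDM. Project D₁…D_4; terminal Gordon value at t=4 with g = 0.0413; discount at r = 0.1328.
D_1 = 7.5893
D_2 = 9.8964
D_3 = 10.6545
D_4 = 11.4706
TV_4 = 11.9444/(0.1328−0.0413) = 130.5394
P₀ = Σ Dₜ/(1+r)ᵗ + TV_4/(1+r)^4 = 107.9806

€107.98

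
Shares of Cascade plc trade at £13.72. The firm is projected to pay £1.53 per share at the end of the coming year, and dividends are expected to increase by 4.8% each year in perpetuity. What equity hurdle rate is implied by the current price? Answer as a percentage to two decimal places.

Rearranging the constant-growth DDM: r = D₁/P₀ + g.
r = 1.5300 / 13.72 + 0.048 = 0.11152 + 0.048 = 0.15952

15.95%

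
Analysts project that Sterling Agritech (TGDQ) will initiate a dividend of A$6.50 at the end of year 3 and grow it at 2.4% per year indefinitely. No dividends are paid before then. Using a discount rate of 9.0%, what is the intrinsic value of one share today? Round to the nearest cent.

Deferred-dividend DDM. At t=2 the remaining stream is a growing perpetuity with first payment D_3 = 6.50.
V_2 = D_3/(r−g) = 6.50/(0.09−0.024) = 98.4848
P₀ = V_2/(1+r)^2 = 98.4848/(1+0.09)^2 = 82.8927

A$82.89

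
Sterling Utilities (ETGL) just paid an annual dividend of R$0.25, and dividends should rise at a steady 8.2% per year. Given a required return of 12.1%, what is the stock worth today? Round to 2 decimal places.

R$6.94

Gordon growth model: P₀ = D₁/(r − g). D₁ = 0.25 × (1 + 0.082) = 0.2705.
P₀ = 0.2705 / (0.121 − 0.082) = 0.2705 / 0.039 = 6.9359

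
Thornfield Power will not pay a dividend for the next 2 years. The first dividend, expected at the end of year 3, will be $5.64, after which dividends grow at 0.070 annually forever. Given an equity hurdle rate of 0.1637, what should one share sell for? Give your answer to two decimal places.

$44.45

Deferred-dividend DDM. At t=2 the remaining stream is a growing perpetuity with first payment D_3 = 5.64.
V_2 = D_3/(r−g) = 5.64/(0.1637−0.07) = 60.1921
P₀ = V_2/(1+r)^2 = 60.1921/(1+0.1637)^2 = 44.4485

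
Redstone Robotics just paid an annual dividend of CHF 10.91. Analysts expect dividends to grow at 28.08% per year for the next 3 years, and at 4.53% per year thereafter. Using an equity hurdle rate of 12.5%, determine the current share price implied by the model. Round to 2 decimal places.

CHF 253.81

Two-stage DDM. Project D₁…D_3 at 0.2808, terminal growth 0.0453, discount at r = 0.125.
D_1 = 13.9735
D_2 = 17.8973
D_3 = 22.9229
Terminal value at t=3: TV = D_4/(r−g) = 23.9613/(0.125−0.0453) = 300.6432
P₀ = 13.9735/(1+0.125)^1 + 17.8973/(1+0.125)^2 + 22.9229/(1+0.125)^3 + 300.6432/(1+0.125)^3 = 253.8127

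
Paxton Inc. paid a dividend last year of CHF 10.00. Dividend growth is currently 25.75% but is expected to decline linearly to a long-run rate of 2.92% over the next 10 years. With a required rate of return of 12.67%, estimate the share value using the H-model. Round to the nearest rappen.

H-model: P₀ = D₀[(1+g_L) + H(g_S−g_L)]/(r−g_L), with H = 10/2 = 5.
P₀ = 10.00 × [(1+0.0292) + 5×(0.2575−0.0292)] / (0.1267−0.0292)
   = 10.00 × 2.1707 / 0.0975 = 222.6359

CHF 222.64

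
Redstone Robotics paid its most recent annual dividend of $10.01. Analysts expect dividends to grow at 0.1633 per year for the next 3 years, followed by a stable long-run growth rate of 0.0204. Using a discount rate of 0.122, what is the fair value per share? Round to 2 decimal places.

$144.34

Two-stage DDM. Project D₁…D_3 at 0.1633, terminal growth 0.0204, discount at r = 0.122.
D_1 = 11.6446
D_2 = 13.5462
D_3 = 15.7583
Terminal value at t=3: TV = D_4/(r−g) = 16.0798/(0.122−0.0204) = 158.2654
P₀ = 11.6446/(1+0.122)^1 + 13.5462/(1+0.122)^2 + 15.7583/(1+0.122)^3 + 158.2654/(1+0.122)^3 = 144.3444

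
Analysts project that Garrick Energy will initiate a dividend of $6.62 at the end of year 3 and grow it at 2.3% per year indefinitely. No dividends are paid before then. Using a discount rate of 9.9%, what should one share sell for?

Deferred-dividend DDM. At t=2 the remaining stream is a growing perpetuity with first payment D_3 = 6.62.
V_2 = D_3/(r−g) = 6.62/(0.099−0.023) = 87.1053
P₀ = V_2/(1+r)^2 = 87.1053/(1+0.099)^2 = 72.1189

$72.12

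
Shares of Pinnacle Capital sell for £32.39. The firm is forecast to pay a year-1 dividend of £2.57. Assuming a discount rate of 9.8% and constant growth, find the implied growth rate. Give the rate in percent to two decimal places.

1.87%

From P₀ = D₁/(r − g), the implied growth is g = r − D₁/P₀.
g = 0.098 − 2.57/32.39 = 0.098 − 0.07935 = 0.01865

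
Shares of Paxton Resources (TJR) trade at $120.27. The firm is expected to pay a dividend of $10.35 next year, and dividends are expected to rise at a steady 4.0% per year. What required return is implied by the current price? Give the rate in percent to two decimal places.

Rearranging the constant-growth DDM: r = D₁/P₀ + g.
r = 10.3500 / 120.27 + 0.04 = 0.08606 + 0.04 = 0.12606

12.61%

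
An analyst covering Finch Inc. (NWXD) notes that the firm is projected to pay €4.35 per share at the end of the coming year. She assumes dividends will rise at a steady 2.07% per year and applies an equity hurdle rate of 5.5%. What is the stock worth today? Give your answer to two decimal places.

Gordon growth model: P₀ = D₁/(r − g), with D₁ = 4.35 given directly.
P₀ = 4.3500 / (0.055 − 0.0207) = 4.3500 / 0.0343 = 126.8222

€126.82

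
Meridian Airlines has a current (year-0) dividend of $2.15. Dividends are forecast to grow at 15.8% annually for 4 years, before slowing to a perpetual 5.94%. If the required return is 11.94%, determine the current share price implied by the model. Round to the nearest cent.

Two-stage DDM. Project D₁…D_4 at 0.158, terminal growth 0.0594, discount at r = 0.1194.
D_1 = 2.4897
D_2 = 2.8831
D_3 = 3.3386
D_4 = 3.8661
Terminal value at t=4: TV = D_5/(r−g) = 4.0957/(0.1194−0.0594) = 68.2624
P₀ = 2.4897/(1+0.1194)^1 + 2.8831/(1+0.1194)^2 + 3.3386/(1+0.1194)^3 + 3.8661/(1+0.1194)^4 + 68.2624/(1+0.1194)^4 = 52.8424

$52.84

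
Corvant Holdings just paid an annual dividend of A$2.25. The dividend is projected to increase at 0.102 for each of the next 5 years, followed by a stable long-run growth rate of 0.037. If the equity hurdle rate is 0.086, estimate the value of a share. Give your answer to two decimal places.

A$62.99

Two-stage DDM. Project D₁…D_5 at 0.102, terminal growth 0.037, discount at r = 0.086.
D_1 = 2.4795
D_2 = 2.7324
D_3 = 3.0111
D_4 = 3.3182
D_5 = 3.6567
Terminal value at t=5: TV = D_6/(r−g) = 3.7920/(0.086−0.037) = 77.3879
P₀ = 2.4795/(1+0.086)^1 + 2.7324/(1+0.086)^2 + 3.0111/(1+0.086)^3 + 3.3182/(1+0.086)^4 + 3.6567/(1+0.086)^5 + 77.3879/(1+0.086)^5 = 62.9871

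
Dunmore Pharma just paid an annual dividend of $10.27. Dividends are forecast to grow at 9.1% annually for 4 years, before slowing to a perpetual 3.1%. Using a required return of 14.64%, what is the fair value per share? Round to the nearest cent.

Two-stage DDM. Project D₁…D_4 at 0.091, terminal growth 0.031, discount at r = 0.1464.
D_1 = 11.2046
D_2 = 12.2242
D_3 = 13.3366
D_4 = 14.5502
Terminal value at t=4: TV = D_5/(r−g) = 15.0013/(0.1464−0.031) = 129.9937
P₀ = 11.2046/(1+0.1464)^1 + 12.2242/(1+0.1464)^2 + 13.3366/(1+0.1464)^3 + 14.5502/(1+0.1464)^4 + 129.9937/(1+0.1464)^4 = 111.6134

$111.61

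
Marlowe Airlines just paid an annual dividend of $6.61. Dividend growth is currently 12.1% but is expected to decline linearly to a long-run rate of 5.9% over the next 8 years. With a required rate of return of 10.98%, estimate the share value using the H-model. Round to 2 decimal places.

$170.06

H-model: P₀ = D₀[(1+g_L) + H(g_S−g_L)]/(r−g_L), with H = 8/2 = 4.
P₀ = 6.61 × [(1+0.059) + 4×(0.121−0.059)] / (0.1098−0.059)
   = 6.61 × 1.3070 / 0.0508 = 170.0644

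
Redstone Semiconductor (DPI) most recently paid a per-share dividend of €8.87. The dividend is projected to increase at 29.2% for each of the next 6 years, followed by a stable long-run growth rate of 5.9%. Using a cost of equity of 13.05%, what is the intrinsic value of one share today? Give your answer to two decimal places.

€379.88

Two-stage DDM. Project D₁…D_6 at 0.292, terminal growth 0.059, discount at r = 0.1305.
D_1 = 11.4600
D_2 = 14.8064
D_3 = 19.1298
D_4 = 24.7157
D_5 = 31.9327
D_6 = 41.2571
Terminal value at t=6: TV = D_7/(r−g) = 43.6913/(0.1305−0.059) = 611.0667
P₀ = 11.4600/(1+0.1305)^1 + 14.8064/(1+0.1305)^2 + 19.1298/(1+0.1305)^3 + 24.7157/(1+0.1305)^4 + 31.9327/(1+0.1305)^5 + 41.2571/(1+0.1305)^6 + 611.0667/(1+0.1305)^6 = 379.8808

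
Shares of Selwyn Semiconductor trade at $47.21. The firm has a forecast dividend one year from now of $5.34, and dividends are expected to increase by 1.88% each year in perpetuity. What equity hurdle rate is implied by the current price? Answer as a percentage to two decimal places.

13.19%

Rearranging the constant-growth DDM: r = D₁/P₀ + g.
r = 5.3400 / 47.21 + 0.0188 = 0.11311 + 0.0188 = 0.13191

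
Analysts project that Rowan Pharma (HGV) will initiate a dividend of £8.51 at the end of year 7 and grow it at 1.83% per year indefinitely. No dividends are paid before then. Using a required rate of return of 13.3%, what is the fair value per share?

Deferred-dividend DDM. At t=6 the remaining stream is a growing perpetuity with first payment D_7 = 8.51.
V_6 = D_7/(r−g) = 8.51/(0.133−0.0183) = 74.1935
P₀ = V_6/(1+r)^6 = 74.1935/(1+0.133)^6 = 35.0741

£35.07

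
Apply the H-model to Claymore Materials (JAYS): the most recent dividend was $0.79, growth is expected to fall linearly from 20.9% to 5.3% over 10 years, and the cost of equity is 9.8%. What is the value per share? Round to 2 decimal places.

$32.18

H-model: P₀ = D₀[(1+g_L) + H(g_S−g_L)]/(r−g_L), with H = 10/2 = 5.
P₀ = 0.79 × [(1+0.053) + 5×(0.209−0.053)] / (0.098−0.053)
   = 0.79 × 1.8330 / 0.045 = 32.1793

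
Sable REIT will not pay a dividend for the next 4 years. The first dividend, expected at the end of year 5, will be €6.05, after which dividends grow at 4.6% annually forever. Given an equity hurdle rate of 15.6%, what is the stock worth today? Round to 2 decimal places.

Deferred-dividend DDM. At t=4 the remaining stream is a growing perpetuity with first payment D_5 = 6.05.
V_4 = D_5/(r−g) = 6.05/(0.156−0.046) = 55.0000
P₀ = V_4/(1+r)^4 = 55.0000/(1+0.156)^4 = 30.7986

€30.80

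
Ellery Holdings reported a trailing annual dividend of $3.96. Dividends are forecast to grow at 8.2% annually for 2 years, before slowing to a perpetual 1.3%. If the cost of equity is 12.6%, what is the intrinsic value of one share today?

$40.24

Two-stage DDM. Project D₁…D_2 at 0.082, terminal growth 0.013, discount at r = 0.126.
D_1 = 4.2847
D_2 = 4.6361
Terminal value at t=2: TV = D_3/(r−g) = 4.6963/(0.126−0.013) = 41.5605
P₀ = 4.2847/(1+0.126)^1 + 4.6361/(1+0.126)^2 + 41.5605/(1+0.126)^2 = 40.2414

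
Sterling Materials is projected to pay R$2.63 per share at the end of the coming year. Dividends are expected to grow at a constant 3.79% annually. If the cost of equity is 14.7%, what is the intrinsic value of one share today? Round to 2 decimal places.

R$24.11

Gordon growth model: P₀ = D₁/(r − g), with D₁ = 2.63 given directly.
P₀ = 2.6300 / (0.147 − 0.0379) = 2.6300 / 0.1091 = 24.1063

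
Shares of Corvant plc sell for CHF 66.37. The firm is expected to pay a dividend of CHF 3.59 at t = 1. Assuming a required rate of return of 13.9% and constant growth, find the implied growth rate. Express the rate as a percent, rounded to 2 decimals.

From P₀ = D₁/(r − g), the implied growth is g = r − D₁/P₀.
g = 0.139 − 3.59/66.37 = 0.139 − 0.05409 = 0.08491

8.49%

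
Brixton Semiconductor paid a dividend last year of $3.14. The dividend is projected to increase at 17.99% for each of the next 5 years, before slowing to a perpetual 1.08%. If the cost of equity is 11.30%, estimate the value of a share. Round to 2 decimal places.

$60.35

Two-stage DDM. Project D₁…D_5 at 0.1799, terminal growth 0.0108, discount at r = 0.113.
D_1 = 3.7049
D_2 = 4.3714
D_3 = 5.1578
D_4 = 6.0857
D_5 = 7.1805
Terminal value at t=5: TV = D_6/(r−g) = 7.2581/(0.113−0.0108) = 71.0183
P₀ = 3.7049/(1+0.113)^1 + 4.3714/(1+0.113)^2 + 5.1578/(1+0.113)^3 + 6.0857/(1+0.113)^4 + 7.1805/(1+0.113)^5 + 71.0183/(1+0.113)^5 = 60.3494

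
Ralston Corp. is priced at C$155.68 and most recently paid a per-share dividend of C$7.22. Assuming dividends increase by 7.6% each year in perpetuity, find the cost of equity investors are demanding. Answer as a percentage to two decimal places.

12.59%

Rearranging the constant-growth DDM: r = D₁/P₀ + g.
D₁ = 7.22 × (1 + 0.076) = 7.7687.
r = 7.7687 / 155.68 + 0.076 = 0.04990 + 0.076 = 0.12590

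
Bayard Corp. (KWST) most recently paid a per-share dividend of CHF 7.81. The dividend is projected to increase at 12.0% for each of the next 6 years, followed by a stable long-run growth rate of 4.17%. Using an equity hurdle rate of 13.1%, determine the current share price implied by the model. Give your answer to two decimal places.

Two-stage DDM. Project D₁…D_6 at 0.12, terminal growth 0.0417, discount at r = 0.131.
D_1 = 8.7472
D_2 = 9.7969
D_3 = 10.9725
D_4 = 12.2892
D_5 = 13.7639
D_6 = 15.4156
Terminal value at t=6: TV = D_7/(r−g) = 16.0584/(0.131−0.0417) = 179.8251
P₀ = 8.7472/(1+0.131)^1 + 9.7969/(1+0.131)^2 + 10.9725/(1+0.131)^3 + 12.2892/(1+0.131)^4 + 13.7639/(1+0.131)^5 + 15.4156/(1+0.131)^6 + 179.8251/(1+0.131)^6 = 131.2066

CHF 131.21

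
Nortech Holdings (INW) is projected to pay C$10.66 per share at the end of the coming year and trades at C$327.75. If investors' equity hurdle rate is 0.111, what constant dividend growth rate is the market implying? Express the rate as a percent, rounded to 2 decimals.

From P₀ = D₁/(r − g), the implied growth is g = r − D₁/P₀.
g = 0.111 − 10.66/327.75 = 0.111 − 0.03252 = 0.07848

7.85%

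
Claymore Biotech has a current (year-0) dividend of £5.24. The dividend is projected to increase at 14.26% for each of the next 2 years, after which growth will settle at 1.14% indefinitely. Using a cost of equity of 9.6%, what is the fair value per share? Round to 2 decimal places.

£79.24

Two-stage DDM. Project D₁…D_2 at 0.1426, terminal growth 0.0114, discount at r = 0.096.
D_1 = 5.9872
D_2 = 6.8410
Terminal value at t=2: TV = D_3/(r−g) = 6.9190/(0.096−0.0114) = 81.7847
P₀ = 5.9872/(1+0.096)^1 + 6.8410/(1+0.096)^2 + 81.7847/(1+0.096)^2 = 79.2428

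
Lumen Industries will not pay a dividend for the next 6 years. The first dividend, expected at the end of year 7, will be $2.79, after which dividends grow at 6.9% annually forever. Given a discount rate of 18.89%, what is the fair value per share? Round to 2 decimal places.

Deferred-dividend DDM. At t=6 the remaining stream is a growing perpetuity with first payment D_7 = 2.79.
V_6 = D_7/(r−g) = 2.79/(0.1889−0.069) = 23.2694
P₀ = V_6/(1+r)^6 = 23.2694/(1+0.1889)^6 = 8.2397

$8.24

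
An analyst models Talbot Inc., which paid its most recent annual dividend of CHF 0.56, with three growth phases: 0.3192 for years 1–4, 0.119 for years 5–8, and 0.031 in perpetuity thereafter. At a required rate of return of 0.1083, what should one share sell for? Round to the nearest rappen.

CHF 23.71

Three-stage DDM. Project D₁…D_8; terminal Gordon value at t=8 with g = 0.031; discount at r = 0.1083.
D_1 = 0.7388
D_2 = 0.9746
D_3 = 1.2856
D_4 = 1.6960
D_5 = 1.8978
D_6 = 2.1237
D_7 = 2.3764
D_8 = 2.6592
TV_8 = 2.7416/(0.1083−0.031) = 35.4675
P₀ = Σ Dₜ/(1+r)ᵗ + TV_8/(1+r)^8 = 23.7145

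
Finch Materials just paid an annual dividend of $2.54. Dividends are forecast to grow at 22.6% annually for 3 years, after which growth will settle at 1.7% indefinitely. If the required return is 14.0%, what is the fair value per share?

Two-stage DDM. Project D₁…D_3 at 0.226, terminal growth 0.017, discount at r = 0.14.
D_1 = 3.1140
D_2 = 3.8178
D_3 = 4.6806
Terminal value at t=3: TV = D_4/(r−g) = 4.7602/(0.14−0.017) = 38.7009
P₀ = 3.1140/(1+0.14)^1 + 3.8178/(1+0.14)^2 + 4.6806/(1+0.14)^3 + 38.7009/(1+0.14)^3 = 34.9506

$34.95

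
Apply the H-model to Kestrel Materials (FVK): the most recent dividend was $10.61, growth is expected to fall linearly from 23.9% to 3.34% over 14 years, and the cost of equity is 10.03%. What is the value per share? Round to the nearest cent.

H-model: P₀ = D₀[(1+g_L) + H(g_S−g_L)]/(r−g_L), with H = 14/2 = 7.
P₀ = 10.61 × [(1+0.0334) + 7×(0.239−0.0334)] / (0.1003−0.0334)
   = 10.61 × 2.4726 / 0.0669 = 392.1418

$392.14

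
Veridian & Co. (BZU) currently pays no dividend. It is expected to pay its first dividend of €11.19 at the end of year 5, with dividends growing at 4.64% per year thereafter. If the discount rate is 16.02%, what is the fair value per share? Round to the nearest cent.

Deferred-dividend DDM. At t=4 the remaining stream is a growing perpetuity with first payment D_5 = 11.19.
V_4 = D_5/(r−g) = 11.19/(0.1602−0.0464) = 98.3304
P₀ = V_4/(1+r)^4 = 98.3304/(1+0.1602)^4 = 54.2696

€54.27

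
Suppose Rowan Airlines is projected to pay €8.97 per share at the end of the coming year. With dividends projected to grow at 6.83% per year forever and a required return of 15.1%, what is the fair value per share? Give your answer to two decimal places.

Gordon growth model: P₀ = D₁/(r − g), with D₁ = 8.97 given directly.
P₀ = 8.9700 / (0.151 − 0.0683) = 8.9700 / 0.0827 = 108.4643

€108.46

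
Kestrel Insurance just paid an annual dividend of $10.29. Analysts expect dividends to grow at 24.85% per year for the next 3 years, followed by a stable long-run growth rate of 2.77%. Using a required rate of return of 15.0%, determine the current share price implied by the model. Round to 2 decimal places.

Two-stage DDM. Project D₁…D_3 at 0.2485, terminal growth 0.0277, discount at r = 0.15.
D_1 = 12.8471
D_2 = 16.0396
D_3 = 20.0254
Terminal value at t=3: TV = D_4/(r−g) = 20.5801/(0.15−0.0277) = 168.2755
P₀ = 12.8471/(1+0.15)^1 + 16.0396/(1+0.15)^2 + 20.0254/(1+0.15)^3 + 168.2755/(1+0.15)^3 = 147.1105

$147.11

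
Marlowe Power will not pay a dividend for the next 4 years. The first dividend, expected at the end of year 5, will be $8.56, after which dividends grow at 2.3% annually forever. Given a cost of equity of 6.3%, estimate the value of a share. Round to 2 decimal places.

$167.60

Deferred-dividend DDM. At t=4 the remaining stream is a growing perpetuity with first payment D_5 = 8.56.
V_4 = D_5/(r−g) = 8.56/(0.063−0.023) = 214.0000
P₀ = V_4/(1+r)^4 = 214.0000/(1+0.063)^4 = 167.6026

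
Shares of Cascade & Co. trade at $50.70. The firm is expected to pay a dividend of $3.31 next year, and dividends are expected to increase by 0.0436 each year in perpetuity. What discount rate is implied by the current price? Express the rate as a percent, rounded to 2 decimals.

Rearranging the constant-growth DDM: r = D₁/P₀ + g.
r = 3.3100 / 50.70 + 0.0436 = 0.06529 + 0.0436 = 0.10889

10.89%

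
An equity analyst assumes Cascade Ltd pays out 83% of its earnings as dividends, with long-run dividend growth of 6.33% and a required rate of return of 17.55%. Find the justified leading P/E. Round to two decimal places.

7.40

Justified leading P/E = b/(r−g) = 0.83/(0.1755−0.0633) = 7.3975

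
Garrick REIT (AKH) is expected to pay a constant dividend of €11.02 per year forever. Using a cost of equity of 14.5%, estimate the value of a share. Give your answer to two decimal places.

Zero-growth DDM (perpetuity): P₀ = D/r = 11.02 / 0.145 = 76.0000

€76.00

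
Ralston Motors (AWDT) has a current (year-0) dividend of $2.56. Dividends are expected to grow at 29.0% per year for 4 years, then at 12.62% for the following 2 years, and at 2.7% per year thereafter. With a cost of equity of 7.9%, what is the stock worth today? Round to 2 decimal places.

$140.01

Three-stage DDM. Project D₁…D_6; terminal Gordon value at t=6 with g = 0.027; discount at r = 0.079.
D_1 = 3.3024
D_2 = 4.2601
D_3 = 5.4955
D_4 = 7.0892
D_5 = 7.9839
D_6 = 8.9915
TV_6 = 9.2342/(0.079−0.027) = 177.5812
P₀ = Σ Dₜ/(1+r)ᵗ + TV_6/(1+r)^6 = 140.0112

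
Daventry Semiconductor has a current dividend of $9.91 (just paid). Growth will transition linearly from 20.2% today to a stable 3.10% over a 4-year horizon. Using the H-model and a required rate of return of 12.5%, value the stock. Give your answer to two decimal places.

H-model: P₀ = D₀[(1+g_L) + H(g_S−g_L)]/(r−g_L), with H = 4/2 = 2.
P₀ = 9.91 × [(1+0.031) + 2×(0.202−0.031)] / (0.125−0.031)
   = 9.91 × 1.3730 / 0.094 = 144.7493

$144.75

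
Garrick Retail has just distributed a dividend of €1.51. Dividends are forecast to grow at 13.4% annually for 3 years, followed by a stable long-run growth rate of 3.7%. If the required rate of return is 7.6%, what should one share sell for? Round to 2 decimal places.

Two-stage DDM. Project D₁…D_3 at 0.134, terminal growth 0.037, discount at r = 0.076.
D_1 = 1.7123
D_2 = 1.9418
D_3 = 2.2020
Terminal value at t=3: TV = D_4/(r−g) = 2.2835/(0.076−0.037) = 58.5505
P₀ = 1.7123/(1+0.076)^1 + 1.9418/(1+0.076)^2 + 2.2020/(1+0.076)^3 + 58.5505/(1+0.076)^3 = 52.0357

€52.04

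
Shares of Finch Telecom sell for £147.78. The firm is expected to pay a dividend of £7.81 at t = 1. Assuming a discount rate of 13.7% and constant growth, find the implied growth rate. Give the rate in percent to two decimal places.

8.42%

From P₀ = D₁/(r − g), the implied growth is g = r − D₁/P₀.
g = 0.137 − 7.81/147.78 = 0.137 − 0.05285 = 0.08415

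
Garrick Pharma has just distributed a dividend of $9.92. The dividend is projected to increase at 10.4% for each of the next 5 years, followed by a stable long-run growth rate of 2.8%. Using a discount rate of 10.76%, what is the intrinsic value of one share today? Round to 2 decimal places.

$175.16

Two-stage DDM. Project D₁…D_5 at 0.104, terminal growth 0.028, discount at r = 0.1076.
D_1 = 10.9517
D_2 = 12.0907
D_3 = 13.3481
D_4 = 14.7363
D_5 = 16.2689
Terminal value at t=5: TV = D_6/(r−g) = 16.7244/(0.1076−0.028) = 210.1053
P₀ = 10.9517/(1+0.1076)^1 + 12.0907/(1+0.1076)^2 + 13.3481/(1+0.1076)^3 + 14.7363/(1+0.1076)^4 + 16.2689/(1+0.1076)^5 + 210.1053/(1+0.1076)^5 = 175.1625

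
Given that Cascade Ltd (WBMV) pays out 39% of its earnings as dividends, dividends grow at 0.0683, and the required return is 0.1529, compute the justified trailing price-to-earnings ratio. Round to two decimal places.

Justified trailing P/E = b(1+g)/(r−g) = 0.39×(1+0.0683)/(0.1529−0.0683) = 4.9248

4.92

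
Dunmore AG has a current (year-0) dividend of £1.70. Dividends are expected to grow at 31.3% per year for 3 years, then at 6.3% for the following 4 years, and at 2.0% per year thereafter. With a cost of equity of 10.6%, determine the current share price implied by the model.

£46.36

Three-stage DDM. Project D₁…D_7; terminal Gordon value at t=7 with g = 0.02; discount at r = 0.106.
D_1 = 2.2321
D_2 = 2.9307
D_3 = 3.8481
D_4 = 4.0905
D_5 = 4.3482
D_6 = 4.6221
D_7 = 4.9133
TV_7 = 5.0116/(0.106−0.02) = 58.2744
P₀ = Σ Dₜ/(1+r)ᵗ + TV_7/(1+r)^7 = 46.3587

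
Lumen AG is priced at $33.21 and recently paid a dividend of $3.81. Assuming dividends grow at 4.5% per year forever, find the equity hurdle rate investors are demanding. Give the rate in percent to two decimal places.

16.49%

Rearranging the constant-growth DDM: r = D₁/P₀ + g.
D₁ = 3.81 × (1 + 0.045) = 3.9814.
r = 3.9814 / 33.21 + 0.045 = 0.11989 + 0.045 = 0.16489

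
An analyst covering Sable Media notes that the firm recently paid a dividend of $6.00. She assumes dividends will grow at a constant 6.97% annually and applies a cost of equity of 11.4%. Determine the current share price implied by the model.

$144.88

Gordon growth model: P₀ = D₁/(r − g). D₁ = 6.00 × (1 + 0.0697) = 6.4182.
P₀ = 6.4182 / (0.114 − 0.0697) = 6.4182 / 0.0443 = 144.8804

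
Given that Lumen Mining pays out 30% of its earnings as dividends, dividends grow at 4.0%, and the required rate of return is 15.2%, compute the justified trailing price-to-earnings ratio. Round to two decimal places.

2.79

Justified trailing P/E = b(1+g)/(r−g) = 0.30×(1+0.04)/(0.152−0.04) = 2.7857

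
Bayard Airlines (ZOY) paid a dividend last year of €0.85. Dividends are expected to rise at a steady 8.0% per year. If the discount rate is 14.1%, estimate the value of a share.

€15.05

Gordon growth model: P₀ = D₁/(r − g). D₁ = 0.85 × (1 + 0.08) = 0.9180.
P₀ = 0.9180 / (0.141 − 0.08) = 0.9180 / 0.061 = 15.0492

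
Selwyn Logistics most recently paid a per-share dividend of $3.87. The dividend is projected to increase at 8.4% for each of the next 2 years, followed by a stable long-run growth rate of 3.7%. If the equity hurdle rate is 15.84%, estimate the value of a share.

$35.96

Two-stage DDM. Project D₁…D_2 at 0.084, terminal growth 0.037, discount at r = 0.1584.
D_1 = 4.1951
D_2 = 4.5475
Terminal value at t=2: TV = D_3/(r−g) = 4.7157/(0.1584−0.037) = 38.8445
P₀ = 4.1951/(1+0.1584)^1 + 4.5475/(1+0.1584)^2 + 38.8445/(1+0.1584)^2 = 35.9579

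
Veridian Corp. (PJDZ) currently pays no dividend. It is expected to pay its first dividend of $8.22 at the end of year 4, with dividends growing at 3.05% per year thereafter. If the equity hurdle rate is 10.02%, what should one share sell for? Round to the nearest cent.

$88.56

Deferred-dividend DDM. At t=3 the remaining stream is a growing perpetuity with first payment D_4 = 8.22.
V_3 = D_4/(r−g) = 8.22/(0.1002−0.0305) = 117.9340
P₀ = V_3/(1+r)^3 = 117.9340/(1+0.1002)^3 = 88.5572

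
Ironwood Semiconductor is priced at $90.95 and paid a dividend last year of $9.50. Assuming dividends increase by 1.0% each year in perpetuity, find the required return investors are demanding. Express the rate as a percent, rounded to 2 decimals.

11.55%

Rearranging the constant-growth DDM: r = D₁/P₀ + g.
D₁ = 9.50 × (1 + 0.01) = 9.5950.
r = 9.5950 / 90.95 + 0.01 = 0.10550 + 0.01 = 0.11550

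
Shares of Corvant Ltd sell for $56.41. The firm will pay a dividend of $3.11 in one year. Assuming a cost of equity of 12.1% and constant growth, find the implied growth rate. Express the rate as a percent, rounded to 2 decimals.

From P₀ = D₁/(r − g), the implied growth is g = r − D₁/P₀.
g = 0.121 − 3.11/56.41 = 0.121 − 0.05513 = 0.06587

6.59%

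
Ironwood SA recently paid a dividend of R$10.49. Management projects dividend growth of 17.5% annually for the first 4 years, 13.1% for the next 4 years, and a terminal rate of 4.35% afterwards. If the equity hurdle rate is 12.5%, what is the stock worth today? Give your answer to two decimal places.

R$260.70

Three-stage DDM. Project D₁…D_8; terminal Gordon value at t=8 with g = 0.0435; discount at r = 0.125.
D_1 = 12.3258
D_2 = 14.4828
D_3 = 17.0172
D_4 = 19.9953
D_5 = 22.6146
D_6 = 25.5772
D_7 = 28.9278
D_8 = 32.7173
TV_8 = 34.1405/(0.125−0.0435) = 418.9018
P₀ = Σ Dₜ/(1+r)ᵗ + TV_8/(1+r)^8 = 260.6998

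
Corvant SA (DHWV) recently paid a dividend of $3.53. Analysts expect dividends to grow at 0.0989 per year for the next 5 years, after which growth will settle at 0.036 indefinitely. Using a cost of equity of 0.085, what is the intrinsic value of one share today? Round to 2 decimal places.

$97.88

Two-stage DDM. Project D₁…D_5 at 0.0989, terminal growth 0.036, discount at r = 0.085.
D_1 = 3.8791
D_2 = 4.2628
D_3 = 4.6843
D_4 = 5.1476
D_5 = 5.6567
Terminal value at t=5: TV = D_6/(r−g) = 5.8604/(0.085−0.036) = 119.5995
P₀ = 3.8791/(1+0.085)^1 + 4.2628/(1+0.085)^2 + 4.6843/(1+0.085)^3 + 5.1476/(1+0.085)^4 + 5.6567/(1+0.085)^5 + 119.5995/(1+0.085)^5 = 97.8791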